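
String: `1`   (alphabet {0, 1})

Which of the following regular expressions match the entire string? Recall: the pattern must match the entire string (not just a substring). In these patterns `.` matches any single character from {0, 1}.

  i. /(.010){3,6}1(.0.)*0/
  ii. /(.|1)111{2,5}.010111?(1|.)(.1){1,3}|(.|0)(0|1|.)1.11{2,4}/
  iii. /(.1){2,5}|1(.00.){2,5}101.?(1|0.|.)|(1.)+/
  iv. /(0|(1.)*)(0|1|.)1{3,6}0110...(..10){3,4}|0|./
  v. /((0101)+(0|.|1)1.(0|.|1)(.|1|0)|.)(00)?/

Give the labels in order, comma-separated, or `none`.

iv, v

i → no match — must end with `0`
ii → no match
iii → no match
iv → match
v → match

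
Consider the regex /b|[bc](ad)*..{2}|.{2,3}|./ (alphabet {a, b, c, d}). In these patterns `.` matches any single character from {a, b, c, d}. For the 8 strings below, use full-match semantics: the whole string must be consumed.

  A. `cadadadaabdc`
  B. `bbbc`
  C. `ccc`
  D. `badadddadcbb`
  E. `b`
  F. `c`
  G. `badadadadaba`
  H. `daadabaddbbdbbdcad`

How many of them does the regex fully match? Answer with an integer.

5

A → no match
B → match
C → match
D → no match
E → match
F → match
G → match
H → no match
Total matched: 5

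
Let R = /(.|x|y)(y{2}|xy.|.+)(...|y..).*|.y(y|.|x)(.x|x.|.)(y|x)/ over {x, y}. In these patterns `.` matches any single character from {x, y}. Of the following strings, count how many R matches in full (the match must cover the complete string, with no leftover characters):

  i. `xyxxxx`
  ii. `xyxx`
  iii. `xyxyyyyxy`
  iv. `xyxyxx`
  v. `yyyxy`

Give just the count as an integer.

4

i. `xyxxxx` → match
ii. `xyxx` → no match
iii. `xyxyyyyxy` → match
iv. `xyxyxx` → match
v. `yyyxy` → match
Total matched: 4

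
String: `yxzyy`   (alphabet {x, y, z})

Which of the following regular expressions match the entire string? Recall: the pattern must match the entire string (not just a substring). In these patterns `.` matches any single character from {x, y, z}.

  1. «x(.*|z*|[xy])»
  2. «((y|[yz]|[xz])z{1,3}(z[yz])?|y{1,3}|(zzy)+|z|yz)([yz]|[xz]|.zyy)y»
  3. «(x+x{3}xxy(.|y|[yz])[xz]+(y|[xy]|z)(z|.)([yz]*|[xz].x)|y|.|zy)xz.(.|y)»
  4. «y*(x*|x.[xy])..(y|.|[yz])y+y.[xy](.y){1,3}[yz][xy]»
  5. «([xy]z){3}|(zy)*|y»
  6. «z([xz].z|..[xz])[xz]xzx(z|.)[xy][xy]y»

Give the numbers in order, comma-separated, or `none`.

3

1 → no match — must start with `x`
2 → no match
3 → match
4 → no match
5 → no match
6 → no match — must start with `z`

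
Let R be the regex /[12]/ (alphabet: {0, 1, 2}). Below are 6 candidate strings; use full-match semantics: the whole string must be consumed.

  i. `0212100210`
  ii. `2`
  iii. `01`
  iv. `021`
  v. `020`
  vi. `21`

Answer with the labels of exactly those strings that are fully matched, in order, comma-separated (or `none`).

i. `0212100210` → no match
ii. `2` → match
iii. `01` → no match
iv. `021` → no match
v. `020` → no match
vi. `21` → no match

ii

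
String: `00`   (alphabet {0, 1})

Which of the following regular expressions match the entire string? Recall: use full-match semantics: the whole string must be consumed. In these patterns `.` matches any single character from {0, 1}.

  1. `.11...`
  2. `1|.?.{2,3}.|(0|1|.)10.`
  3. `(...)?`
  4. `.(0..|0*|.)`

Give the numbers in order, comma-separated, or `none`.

4

1 → no match
2 → no match
3 → no match
4 → match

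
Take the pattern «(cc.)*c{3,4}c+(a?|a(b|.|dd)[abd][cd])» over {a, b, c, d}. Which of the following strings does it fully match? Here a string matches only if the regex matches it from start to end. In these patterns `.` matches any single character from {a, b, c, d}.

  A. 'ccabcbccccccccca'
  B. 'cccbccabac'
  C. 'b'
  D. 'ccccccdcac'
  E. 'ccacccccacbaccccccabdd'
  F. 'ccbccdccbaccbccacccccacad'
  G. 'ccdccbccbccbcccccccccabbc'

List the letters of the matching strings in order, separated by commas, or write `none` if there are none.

A → no match
B → no match
C → no match
D → no match
E → no match
F → no match
G → match

G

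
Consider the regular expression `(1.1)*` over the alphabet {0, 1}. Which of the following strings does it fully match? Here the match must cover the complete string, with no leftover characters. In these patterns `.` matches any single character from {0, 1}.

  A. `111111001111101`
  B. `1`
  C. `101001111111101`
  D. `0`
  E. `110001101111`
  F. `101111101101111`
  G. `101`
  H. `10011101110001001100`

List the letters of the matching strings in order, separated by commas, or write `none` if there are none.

F, G

A → no match
B. `1` → no match
C → no match
D. `0` → no match
E. `110001101111` → no match
F → match
G. `101` → match
H → no match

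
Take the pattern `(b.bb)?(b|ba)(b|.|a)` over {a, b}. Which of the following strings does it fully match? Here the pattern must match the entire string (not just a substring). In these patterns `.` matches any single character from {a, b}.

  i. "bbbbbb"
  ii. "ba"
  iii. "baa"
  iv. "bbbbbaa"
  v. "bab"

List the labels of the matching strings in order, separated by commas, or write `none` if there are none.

i, ii, iii, iv, v

i → match
ii → match
iii → match
iv → match
v → match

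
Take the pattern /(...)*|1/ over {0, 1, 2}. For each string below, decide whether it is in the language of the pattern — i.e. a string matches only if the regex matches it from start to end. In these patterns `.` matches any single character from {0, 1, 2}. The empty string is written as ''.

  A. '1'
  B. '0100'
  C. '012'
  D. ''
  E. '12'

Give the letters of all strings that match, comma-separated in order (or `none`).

A, C, D

A → match
B → no match
C → match
D → match
E → no match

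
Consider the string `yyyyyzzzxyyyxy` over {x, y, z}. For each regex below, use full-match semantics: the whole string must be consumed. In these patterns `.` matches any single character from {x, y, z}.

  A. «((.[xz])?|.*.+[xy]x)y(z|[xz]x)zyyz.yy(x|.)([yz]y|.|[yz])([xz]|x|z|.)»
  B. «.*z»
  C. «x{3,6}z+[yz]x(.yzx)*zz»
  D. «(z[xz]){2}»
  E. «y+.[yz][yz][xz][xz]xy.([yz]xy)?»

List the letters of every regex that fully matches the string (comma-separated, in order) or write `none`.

E

A → no match
B → no match — must end with `z`
C → no match — must start with `x`
D → no match — must start with `z`
E → match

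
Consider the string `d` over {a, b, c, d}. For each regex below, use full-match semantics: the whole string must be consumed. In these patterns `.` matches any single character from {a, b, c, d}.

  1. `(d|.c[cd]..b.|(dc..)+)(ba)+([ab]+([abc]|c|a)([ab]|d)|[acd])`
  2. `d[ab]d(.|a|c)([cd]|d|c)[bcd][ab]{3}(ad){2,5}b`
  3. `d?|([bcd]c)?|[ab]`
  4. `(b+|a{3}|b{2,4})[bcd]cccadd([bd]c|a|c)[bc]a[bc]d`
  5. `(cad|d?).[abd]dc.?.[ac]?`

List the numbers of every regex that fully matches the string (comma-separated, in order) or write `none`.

3

1 → no match
2 → no match — must end with `adb`
3 → match
4 → no match
5 → no match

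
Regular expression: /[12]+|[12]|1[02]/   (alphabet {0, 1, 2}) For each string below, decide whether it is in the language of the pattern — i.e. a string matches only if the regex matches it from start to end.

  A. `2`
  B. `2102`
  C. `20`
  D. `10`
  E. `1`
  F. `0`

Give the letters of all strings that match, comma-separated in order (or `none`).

A, D, E

A → match
B → no match
C → no match
D → match
E → match
F → no match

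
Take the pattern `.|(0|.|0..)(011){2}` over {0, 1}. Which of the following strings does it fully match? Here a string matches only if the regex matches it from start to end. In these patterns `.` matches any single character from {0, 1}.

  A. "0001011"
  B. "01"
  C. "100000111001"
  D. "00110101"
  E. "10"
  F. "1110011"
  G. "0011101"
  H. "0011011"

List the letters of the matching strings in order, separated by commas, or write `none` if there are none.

A → no match
B → no match
C → no match
D → no match
E → no match
F → no match
G → no match
H → match

H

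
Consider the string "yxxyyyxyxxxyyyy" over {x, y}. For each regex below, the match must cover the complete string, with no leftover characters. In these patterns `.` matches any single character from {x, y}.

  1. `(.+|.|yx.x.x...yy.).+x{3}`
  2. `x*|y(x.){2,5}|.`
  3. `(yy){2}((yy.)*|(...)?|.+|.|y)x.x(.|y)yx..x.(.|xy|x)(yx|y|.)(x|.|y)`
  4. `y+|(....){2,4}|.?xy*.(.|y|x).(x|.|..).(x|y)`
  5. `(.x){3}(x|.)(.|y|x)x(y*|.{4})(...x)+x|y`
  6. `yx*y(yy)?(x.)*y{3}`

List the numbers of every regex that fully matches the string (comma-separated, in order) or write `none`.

1 → no match — must end with "x"
2 → no match
3 → no match — must start with "yy"
4 → no match
5 → no match
6 → match

6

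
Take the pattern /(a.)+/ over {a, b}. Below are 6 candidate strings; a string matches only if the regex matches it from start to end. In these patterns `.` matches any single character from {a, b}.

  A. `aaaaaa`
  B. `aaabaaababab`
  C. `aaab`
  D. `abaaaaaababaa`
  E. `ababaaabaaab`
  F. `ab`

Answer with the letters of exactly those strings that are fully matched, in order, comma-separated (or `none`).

A → match
B → match
C → match
D → no match
E → match
F → match

A, B, C, E, F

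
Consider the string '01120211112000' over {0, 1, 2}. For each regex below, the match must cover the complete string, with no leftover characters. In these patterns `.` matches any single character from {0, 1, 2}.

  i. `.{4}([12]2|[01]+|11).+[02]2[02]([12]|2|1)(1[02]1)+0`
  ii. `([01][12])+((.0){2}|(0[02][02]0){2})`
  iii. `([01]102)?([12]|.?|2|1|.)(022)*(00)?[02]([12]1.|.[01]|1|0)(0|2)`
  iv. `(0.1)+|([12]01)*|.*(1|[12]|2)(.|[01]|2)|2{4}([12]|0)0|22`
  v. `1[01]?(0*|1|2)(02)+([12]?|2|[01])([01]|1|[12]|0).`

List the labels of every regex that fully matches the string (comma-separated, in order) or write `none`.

i → no match — must end with '10'
ii → match
iii → no match
iv → no match
v → no match — must start with '1'

ii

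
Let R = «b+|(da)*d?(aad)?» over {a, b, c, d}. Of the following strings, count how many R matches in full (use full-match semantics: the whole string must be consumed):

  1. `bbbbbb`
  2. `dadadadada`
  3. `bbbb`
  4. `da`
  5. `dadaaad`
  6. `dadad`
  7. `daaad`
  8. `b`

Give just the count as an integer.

8

1 → match
2 → match
3 → match
4 → match
5 → match
6 → match
7 → match
8 → match
Total matched: 8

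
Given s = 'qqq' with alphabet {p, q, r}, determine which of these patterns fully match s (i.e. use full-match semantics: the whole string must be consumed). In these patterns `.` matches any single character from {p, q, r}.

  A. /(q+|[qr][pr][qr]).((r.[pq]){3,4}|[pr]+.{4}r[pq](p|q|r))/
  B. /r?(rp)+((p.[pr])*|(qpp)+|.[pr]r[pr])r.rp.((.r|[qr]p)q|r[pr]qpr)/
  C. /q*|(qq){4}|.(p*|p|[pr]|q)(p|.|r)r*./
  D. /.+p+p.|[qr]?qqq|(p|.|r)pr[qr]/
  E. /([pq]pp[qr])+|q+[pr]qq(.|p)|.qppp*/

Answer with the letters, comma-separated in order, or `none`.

A → no match
B → no match
C → match
D → match
E → no match

C, D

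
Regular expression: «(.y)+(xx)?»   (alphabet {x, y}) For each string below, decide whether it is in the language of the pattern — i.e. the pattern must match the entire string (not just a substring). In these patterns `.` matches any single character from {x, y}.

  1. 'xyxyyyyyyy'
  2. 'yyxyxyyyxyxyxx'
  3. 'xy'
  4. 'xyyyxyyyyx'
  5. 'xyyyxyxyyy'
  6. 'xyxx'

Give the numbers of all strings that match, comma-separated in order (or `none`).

1, 2, 3, 5, 6

1 → match
2 → match
3 → match
4 → no match
5 → match
6 → match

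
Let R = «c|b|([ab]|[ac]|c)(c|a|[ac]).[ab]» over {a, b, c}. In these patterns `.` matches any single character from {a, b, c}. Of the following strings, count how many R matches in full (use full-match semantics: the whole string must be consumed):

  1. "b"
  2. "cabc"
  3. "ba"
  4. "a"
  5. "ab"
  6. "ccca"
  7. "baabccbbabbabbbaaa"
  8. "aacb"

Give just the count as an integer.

3

1 → match
2 → no match
3 → no match
4 → no match
5 → no match
6 → match
7 → no match
8 → match
Total matched: 3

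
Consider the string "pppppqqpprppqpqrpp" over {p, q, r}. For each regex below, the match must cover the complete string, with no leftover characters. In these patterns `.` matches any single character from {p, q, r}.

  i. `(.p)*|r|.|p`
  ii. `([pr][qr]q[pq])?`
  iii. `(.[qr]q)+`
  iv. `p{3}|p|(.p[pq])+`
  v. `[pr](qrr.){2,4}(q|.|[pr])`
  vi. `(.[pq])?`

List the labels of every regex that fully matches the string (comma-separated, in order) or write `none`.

iv

i → no match
ii → no match
iii → no match — must end with "q"
iv → match
v → no match
vi → no match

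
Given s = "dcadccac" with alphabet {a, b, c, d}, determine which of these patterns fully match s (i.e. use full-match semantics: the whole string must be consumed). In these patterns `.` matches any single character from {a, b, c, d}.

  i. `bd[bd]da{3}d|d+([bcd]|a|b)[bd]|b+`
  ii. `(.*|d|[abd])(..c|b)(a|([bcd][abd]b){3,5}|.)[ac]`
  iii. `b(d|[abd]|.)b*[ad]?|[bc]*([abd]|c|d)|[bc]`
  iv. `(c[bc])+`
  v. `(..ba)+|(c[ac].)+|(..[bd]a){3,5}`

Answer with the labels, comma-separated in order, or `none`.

i → no match
ii → match
iii → no match
iv → no match — must start with "c"
v → no match

ii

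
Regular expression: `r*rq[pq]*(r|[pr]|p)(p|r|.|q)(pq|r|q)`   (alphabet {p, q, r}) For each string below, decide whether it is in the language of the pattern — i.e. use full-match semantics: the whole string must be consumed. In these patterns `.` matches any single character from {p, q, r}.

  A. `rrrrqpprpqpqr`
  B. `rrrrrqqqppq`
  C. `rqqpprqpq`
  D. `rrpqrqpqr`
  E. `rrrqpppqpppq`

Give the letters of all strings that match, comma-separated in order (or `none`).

B, C, E

A → no match
B → match
C → match
D → no match
E → match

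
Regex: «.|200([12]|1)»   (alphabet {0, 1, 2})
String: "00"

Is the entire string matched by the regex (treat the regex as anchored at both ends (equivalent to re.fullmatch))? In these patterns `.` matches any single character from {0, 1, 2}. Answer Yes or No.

No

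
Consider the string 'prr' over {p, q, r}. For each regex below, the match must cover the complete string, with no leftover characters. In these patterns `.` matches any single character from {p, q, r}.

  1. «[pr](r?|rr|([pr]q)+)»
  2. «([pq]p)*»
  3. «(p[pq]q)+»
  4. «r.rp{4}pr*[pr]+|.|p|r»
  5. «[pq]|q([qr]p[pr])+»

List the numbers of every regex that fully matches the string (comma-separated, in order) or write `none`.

1 → match
2 → no match
3 → no match — must end with 'q'
4 → no match
5 → no match

1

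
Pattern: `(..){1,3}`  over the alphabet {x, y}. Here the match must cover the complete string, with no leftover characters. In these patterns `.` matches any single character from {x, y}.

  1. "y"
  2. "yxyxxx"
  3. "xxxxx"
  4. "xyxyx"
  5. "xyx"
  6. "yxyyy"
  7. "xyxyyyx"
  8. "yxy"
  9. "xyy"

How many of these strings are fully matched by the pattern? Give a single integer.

1 → no match
2 → match
3 → no match
4 → no match
5 → no match
6 → no match
7 → no match
8 → no match
9 → no match
Total matched: 1

1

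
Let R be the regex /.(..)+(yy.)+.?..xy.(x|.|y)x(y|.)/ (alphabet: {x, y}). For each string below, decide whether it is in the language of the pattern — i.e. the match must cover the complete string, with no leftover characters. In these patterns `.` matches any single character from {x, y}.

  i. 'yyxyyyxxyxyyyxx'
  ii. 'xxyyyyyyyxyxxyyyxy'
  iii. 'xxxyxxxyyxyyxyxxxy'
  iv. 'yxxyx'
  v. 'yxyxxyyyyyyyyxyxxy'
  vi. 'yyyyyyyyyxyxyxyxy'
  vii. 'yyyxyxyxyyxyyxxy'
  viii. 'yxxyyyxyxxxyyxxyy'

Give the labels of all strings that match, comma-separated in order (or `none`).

i → match
ii → match
iii → match
iv. 'yxxyx' → no match
v → no match
vi → match
vii → no match
viii → no match

i, ii, iii, vi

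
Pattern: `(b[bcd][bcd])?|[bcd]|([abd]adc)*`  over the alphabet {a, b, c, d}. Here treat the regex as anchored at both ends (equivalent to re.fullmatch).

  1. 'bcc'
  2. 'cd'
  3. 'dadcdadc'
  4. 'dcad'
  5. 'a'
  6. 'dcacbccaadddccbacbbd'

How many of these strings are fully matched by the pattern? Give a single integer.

1. 'bcc' → match
2. 'cd' → no match
3. 'dadcdadc' → match
4. 'dcad' → no match
5. 'a' → no match
6 → no match
Total matched: 2

2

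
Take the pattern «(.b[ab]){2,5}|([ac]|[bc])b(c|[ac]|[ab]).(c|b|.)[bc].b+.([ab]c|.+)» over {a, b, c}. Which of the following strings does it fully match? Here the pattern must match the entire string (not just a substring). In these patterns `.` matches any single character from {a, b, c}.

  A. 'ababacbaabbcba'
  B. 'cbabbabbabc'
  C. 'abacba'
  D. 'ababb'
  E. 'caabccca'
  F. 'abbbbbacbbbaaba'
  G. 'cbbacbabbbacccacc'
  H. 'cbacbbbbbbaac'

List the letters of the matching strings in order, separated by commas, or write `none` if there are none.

C, G, H

A → no match
B → no match
C → match
D → no match
E → no match
F → no match
G → match
H → match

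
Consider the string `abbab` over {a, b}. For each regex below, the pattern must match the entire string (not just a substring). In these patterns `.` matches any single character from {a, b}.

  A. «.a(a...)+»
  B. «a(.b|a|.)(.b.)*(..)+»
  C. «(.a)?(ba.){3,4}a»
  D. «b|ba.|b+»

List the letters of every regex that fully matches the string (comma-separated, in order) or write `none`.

B

A → no match
B → match
C → no match — must end with `a`
D → no match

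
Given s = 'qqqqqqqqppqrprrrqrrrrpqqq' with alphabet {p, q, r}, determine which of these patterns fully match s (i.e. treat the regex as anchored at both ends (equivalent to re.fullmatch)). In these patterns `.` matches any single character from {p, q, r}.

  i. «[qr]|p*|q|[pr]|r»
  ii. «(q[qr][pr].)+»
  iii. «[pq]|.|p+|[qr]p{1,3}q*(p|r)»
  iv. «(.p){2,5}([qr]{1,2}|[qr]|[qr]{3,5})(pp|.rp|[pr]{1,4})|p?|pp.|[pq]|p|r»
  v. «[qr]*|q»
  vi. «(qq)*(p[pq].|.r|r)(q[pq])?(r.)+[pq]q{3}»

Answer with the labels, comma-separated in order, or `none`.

i → no match
ii → no match
iii → no match
iv → no match
v → no match
vi → match

vi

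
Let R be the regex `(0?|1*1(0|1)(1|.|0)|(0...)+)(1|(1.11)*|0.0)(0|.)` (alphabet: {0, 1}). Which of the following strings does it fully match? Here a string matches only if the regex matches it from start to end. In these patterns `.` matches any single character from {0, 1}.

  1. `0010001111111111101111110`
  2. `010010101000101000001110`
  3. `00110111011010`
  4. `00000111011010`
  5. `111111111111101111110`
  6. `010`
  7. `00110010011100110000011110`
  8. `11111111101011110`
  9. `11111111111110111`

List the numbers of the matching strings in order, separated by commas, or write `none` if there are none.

1, 3, 4, 5, 6, 7, 9

1 → match
2 → no match
3 → match
4 → match
5 → match
6. `010` → match
7 → match
8 → no match
9 → match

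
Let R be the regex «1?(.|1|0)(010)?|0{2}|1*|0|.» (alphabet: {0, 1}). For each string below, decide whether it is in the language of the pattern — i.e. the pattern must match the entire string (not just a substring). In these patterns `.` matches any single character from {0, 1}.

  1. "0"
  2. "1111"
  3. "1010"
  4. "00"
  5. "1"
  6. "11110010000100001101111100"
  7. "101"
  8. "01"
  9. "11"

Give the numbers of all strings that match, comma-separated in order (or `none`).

1, 2, 3, 4, 5, 9

1 → match
2 → match
3 → match
4 → match
5 → match
6 → no match
7 → no match
8 → no match
9 → match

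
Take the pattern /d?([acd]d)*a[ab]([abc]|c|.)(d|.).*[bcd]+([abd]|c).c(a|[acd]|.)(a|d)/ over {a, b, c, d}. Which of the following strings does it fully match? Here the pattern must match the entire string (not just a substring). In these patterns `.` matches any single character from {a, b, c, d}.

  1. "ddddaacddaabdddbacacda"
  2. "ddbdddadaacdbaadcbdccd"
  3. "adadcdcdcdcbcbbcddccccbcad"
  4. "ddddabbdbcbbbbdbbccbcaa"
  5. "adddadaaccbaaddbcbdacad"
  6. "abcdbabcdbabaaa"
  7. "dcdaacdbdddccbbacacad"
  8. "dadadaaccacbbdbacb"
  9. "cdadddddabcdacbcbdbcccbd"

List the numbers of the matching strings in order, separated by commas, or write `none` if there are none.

1 → no match
2 → no match
3 → no match
4 → match
5 → match
6 → no match
7 → no match
8 → no match
9 → match

4, 5, 9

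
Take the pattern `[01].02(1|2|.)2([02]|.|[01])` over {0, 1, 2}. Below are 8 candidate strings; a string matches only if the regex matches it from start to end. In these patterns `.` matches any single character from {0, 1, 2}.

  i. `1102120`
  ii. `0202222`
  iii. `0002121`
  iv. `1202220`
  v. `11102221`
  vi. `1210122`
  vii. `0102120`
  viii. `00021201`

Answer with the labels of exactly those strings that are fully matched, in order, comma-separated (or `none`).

i, ii, iii, iv, vii

i → match
ii → match
iii → match
iv → match
v → no match
vi → no match
vii → match
viii → no match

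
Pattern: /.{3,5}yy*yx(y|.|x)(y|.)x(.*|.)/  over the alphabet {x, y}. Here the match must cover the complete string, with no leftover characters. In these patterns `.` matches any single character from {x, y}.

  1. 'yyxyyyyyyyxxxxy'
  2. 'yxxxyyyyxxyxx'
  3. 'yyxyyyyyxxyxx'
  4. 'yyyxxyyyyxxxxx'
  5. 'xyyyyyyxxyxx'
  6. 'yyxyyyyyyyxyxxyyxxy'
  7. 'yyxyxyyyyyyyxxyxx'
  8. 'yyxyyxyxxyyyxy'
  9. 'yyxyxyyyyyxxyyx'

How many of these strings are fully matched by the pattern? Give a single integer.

8

1 → match
2 → match
3 → match
4 → match
5 → match
6 → match
7 → match
8 → match
9 → no match
Total matched: 8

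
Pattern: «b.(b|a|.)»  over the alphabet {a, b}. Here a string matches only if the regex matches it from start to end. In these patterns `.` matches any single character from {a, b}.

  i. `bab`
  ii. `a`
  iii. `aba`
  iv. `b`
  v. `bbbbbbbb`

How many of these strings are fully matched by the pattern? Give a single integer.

1

i → match
ii → no match — must start with `b`
iii → no match — must start with `b`
iv → no match
v → no match
Total matched: 1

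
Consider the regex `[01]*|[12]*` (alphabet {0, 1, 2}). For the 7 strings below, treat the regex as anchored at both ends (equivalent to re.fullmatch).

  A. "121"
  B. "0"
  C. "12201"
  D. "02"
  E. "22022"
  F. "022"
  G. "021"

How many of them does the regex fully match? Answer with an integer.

2

A → match
B → match
C → no match
D → no match
E → no match
F → no match
G → no match
Total matched: 2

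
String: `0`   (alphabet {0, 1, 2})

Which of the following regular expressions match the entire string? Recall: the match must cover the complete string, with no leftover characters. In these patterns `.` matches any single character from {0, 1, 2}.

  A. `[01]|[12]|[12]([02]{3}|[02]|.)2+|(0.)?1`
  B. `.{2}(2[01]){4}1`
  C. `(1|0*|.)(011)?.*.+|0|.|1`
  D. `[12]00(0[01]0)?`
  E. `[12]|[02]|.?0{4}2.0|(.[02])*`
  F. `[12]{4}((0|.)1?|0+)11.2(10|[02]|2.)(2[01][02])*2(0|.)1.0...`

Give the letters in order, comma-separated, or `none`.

A, C, E

A → match
B → no match — must end with `1`
C → match
D → no match
E → match
F → no match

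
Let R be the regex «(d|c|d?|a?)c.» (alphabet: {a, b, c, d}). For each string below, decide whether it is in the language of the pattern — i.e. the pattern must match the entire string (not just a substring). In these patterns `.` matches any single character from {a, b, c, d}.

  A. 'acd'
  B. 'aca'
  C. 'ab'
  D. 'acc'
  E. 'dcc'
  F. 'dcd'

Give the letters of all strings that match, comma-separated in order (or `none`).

A, B, D, E, F

A → match
B → match
C → no match
D → match
E → match
F → match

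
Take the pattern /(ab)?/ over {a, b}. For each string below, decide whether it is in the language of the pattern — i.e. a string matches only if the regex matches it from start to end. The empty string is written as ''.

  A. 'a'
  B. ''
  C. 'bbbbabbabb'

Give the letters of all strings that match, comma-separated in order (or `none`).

A. 'a' → no match
B. '' → match
C. 'bbbbabbabb' → no match

B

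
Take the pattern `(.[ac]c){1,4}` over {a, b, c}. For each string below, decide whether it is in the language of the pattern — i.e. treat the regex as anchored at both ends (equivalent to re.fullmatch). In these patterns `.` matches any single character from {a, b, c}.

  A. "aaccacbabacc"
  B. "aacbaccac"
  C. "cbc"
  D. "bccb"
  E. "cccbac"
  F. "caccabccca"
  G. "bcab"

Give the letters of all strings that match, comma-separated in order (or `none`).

B, E

A → no match
B → match
C → no match
D → no match — must end with "c"
E → match
F → no match — must end with "c"
G → no match — must end with "c"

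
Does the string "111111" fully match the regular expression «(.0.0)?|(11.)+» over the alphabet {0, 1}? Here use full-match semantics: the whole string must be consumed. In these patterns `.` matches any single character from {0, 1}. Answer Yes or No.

Yes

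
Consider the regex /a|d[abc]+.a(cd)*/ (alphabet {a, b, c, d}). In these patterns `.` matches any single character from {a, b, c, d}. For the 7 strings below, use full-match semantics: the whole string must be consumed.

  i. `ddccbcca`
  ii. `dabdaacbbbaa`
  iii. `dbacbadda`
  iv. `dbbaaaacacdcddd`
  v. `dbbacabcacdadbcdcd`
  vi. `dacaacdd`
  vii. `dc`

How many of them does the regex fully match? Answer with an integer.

i → no match
ii → no match
iii → no match
iv → no match
v → no match
vi → no match
vii → no match
Total matched: 0

0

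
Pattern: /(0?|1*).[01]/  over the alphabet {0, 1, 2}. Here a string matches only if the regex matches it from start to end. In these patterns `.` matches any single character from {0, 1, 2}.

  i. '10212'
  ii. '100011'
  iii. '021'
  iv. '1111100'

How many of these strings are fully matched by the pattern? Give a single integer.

i → no match
ii → no match
iii → match
iv → match
Total matched: 2

2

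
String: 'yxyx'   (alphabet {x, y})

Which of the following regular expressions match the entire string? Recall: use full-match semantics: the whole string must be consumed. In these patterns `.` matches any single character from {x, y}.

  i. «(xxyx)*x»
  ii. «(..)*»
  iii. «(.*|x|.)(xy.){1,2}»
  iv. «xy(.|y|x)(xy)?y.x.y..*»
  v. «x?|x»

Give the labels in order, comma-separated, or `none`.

i → no match
ii → match
iii → match
iv → no match — must start with 'xy'
v → no match

ii, iii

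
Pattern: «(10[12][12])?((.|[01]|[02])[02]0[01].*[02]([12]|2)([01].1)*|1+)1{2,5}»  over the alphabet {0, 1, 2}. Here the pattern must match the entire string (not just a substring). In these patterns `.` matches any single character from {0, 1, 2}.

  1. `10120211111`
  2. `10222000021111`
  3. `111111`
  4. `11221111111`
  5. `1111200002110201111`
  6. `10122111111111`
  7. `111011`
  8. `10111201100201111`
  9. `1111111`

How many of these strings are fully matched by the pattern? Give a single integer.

1 → no match
2 → match
3 → match
4 → no match
5 → no match
6 → no match
7 → no match
8 → match
9 → match
Total matched: 4

4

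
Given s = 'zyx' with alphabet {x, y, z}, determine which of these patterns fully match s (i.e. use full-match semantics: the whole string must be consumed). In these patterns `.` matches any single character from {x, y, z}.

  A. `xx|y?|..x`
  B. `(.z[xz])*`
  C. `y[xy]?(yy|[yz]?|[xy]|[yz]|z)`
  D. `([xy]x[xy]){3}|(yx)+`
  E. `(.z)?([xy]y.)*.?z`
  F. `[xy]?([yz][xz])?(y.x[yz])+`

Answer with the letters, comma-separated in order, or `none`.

A

A → match
B → no match
C → no match — must start with 'y'
D → no match
E → no match — must end with 'z'
F → no match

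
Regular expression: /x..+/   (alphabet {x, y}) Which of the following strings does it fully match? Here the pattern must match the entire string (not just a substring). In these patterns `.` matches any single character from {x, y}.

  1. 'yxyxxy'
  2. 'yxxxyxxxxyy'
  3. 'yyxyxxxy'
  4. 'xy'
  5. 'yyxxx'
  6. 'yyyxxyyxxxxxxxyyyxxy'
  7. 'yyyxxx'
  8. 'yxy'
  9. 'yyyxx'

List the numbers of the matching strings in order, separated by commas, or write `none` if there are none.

none

1. 'yxyxxy' → no match — must start with 'x'
2. 'yxxxyxxxxyy' → no match — must start with 'x'
3. 'yyxyxxxy' → no match — must start with 'x'
4. 'xy' → no match
5. 'yyxxx' → no match — must start with 'x'
6 → no match — must start with 'x'
7. 'yyyxxx' → no match — must start with 'x'
8. 'yxy' → no match — must start with 'x'
9. 'yyyxx' → no match — must start with 'x'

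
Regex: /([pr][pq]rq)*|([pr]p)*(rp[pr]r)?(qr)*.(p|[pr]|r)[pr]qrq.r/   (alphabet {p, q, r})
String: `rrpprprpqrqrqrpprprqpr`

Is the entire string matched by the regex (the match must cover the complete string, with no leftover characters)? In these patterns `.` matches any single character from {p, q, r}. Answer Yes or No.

No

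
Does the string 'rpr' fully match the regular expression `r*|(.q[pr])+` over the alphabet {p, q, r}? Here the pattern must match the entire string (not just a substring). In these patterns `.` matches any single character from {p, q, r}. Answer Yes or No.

No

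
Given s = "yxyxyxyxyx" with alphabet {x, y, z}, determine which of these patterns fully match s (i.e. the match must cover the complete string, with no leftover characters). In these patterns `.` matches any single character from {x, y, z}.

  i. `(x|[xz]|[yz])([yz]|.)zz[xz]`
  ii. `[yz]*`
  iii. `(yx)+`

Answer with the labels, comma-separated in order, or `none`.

iii

i → no match
ii → no match
iii → match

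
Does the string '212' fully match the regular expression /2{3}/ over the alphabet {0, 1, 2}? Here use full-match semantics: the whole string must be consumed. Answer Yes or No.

No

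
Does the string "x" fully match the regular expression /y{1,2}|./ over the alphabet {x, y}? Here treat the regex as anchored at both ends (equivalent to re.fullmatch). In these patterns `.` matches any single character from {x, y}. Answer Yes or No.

Yes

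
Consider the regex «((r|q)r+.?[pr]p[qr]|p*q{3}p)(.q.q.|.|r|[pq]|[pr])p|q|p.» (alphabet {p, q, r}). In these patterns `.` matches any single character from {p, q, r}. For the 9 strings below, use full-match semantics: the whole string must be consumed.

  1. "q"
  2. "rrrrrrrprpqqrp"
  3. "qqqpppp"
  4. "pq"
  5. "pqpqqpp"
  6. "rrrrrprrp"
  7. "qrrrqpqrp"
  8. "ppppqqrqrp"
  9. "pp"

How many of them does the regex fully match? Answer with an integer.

1 → match
2 → no match
3 → no match
4 → match
5 → no match
6 → match
7 → no match
8 → no match
9 → match
Total matched: 4

4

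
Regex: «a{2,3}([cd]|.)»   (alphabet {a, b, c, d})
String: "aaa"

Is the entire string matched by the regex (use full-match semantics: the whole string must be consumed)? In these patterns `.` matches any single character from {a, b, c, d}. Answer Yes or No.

Yes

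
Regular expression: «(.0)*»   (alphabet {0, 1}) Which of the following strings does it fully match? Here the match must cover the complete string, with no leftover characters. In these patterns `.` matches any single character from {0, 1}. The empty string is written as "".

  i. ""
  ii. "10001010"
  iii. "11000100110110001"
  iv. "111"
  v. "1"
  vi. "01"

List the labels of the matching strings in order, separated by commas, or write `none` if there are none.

i, ii

i → match
ii → match
iii → no match
iv → no match
v → no match
vi → no match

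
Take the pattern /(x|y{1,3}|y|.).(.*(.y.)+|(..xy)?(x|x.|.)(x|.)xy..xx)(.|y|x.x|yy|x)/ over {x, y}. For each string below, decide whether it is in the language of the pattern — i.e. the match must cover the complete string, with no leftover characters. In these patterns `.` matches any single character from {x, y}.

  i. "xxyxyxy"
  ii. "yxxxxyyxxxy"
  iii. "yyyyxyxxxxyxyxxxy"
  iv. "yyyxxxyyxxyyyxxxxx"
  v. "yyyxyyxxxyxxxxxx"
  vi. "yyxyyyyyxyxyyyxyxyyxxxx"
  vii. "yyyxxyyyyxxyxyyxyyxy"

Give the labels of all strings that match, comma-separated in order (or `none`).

i, ii, iv, vi, vii

i. "xxyxyxy" → match
ii. "yxxxxyyxxxy" → match
iii → no match
iv → match
v → no match
vi → match
vii → match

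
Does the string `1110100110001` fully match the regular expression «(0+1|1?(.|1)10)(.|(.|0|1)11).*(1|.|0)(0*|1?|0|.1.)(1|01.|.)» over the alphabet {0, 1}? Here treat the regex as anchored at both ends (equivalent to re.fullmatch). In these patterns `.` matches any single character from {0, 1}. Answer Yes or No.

Yes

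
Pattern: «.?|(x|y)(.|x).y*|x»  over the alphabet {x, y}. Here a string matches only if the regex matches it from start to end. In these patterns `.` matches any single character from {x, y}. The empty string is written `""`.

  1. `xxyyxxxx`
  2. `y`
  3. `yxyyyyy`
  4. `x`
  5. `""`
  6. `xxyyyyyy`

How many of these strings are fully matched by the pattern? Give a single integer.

1 → no match
2 → match
3 → match
4 → match
5 → match
6 → match
Total matched: 5

5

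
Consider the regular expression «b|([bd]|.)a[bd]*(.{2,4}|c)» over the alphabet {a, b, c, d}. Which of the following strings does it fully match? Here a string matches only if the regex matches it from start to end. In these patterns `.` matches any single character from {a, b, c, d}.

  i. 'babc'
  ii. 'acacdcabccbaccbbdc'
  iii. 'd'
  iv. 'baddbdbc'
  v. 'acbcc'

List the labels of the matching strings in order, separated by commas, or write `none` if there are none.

i → match
ii → no match
iii → no match
iv → match
v → no match

i, iv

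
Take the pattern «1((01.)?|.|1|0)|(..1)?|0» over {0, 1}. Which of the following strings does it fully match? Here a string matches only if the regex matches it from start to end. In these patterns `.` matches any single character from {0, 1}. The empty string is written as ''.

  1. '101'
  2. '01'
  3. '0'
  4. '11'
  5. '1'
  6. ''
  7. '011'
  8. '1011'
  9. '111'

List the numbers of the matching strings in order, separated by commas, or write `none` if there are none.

1 → match
2 → no match
3 → match
4 → match
5 → match
6 → match
7 → match
8 → match
9 → match

1, 3, 4, 5, 6, 7, 8, 9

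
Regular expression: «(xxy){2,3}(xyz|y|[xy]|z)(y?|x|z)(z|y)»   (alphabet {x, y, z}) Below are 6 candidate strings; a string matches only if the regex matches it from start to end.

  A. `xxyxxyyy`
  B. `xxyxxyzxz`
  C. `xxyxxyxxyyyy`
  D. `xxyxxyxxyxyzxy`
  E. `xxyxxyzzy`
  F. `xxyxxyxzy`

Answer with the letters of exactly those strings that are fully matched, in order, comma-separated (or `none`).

A, B, C, D, E, F

A. `xxyxxyyy` → match
B. `xxyxxyzxz` → match
C. `xxyxxyxxyyyy` → match
D → match
E. `xxyxxyzzy` → match
F. `xxyxxyxzy` → match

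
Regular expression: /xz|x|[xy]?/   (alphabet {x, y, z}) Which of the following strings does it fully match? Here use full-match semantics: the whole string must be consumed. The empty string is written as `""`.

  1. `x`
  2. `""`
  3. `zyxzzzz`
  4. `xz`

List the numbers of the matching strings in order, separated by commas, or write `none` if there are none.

1, 2, 4

1 → match
2 → match
3 → no match
4 → match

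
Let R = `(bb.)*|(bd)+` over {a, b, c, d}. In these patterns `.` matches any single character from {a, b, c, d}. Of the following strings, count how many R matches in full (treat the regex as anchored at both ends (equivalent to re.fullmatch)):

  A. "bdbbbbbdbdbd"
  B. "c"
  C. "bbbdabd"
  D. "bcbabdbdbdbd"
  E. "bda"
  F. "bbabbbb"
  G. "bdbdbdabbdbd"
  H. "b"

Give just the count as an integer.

A → no match
B → no match
C → no match
D → no match
E → no match
F → no match
G → no match
H → no match
Total matched: 0

0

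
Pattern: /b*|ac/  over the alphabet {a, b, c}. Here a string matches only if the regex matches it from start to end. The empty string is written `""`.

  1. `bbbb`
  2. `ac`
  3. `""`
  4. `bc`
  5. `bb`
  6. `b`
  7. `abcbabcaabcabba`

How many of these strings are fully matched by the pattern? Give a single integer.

1. `bbbb` → match
2. `ac` → match
3. `""` → match
4. `bc` → no match
5. `bb` → match
6. `b` → match
7 → no match
Total matched: 5

5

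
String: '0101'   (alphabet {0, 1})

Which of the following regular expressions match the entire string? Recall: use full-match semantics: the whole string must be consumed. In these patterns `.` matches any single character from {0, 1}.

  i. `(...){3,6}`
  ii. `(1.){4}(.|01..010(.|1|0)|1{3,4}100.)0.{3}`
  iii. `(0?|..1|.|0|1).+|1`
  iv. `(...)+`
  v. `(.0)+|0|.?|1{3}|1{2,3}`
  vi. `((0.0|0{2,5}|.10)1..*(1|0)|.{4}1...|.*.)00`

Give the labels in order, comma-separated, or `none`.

i → no match
ii → no match — must start with '1'
iii → match
iv → no match
v → no match
vi → no match — must end with '00'

iii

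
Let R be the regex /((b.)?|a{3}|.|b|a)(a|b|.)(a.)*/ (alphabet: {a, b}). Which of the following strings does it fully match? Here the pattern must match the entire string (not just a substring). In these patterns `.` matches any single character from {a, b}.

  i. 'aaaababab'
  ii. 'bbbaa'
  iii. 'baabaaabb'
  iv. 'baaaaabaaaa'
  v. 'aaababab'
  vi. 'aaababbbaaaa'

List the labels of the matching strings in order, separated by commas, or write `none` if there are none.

i → match
ii → match
iii → no match
iv → match
v → match
vi → no match

i, ii, iv, v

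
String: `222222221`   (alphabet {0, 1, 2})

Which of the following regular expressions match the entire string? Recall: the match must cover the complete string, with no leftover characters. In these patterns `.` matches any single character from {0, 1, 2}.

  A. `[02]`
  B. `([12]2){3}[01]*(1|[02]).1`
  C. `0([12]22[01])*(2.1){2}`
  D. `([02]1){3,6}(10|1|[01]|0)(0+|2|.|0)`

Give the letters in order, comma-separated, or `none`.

A → no match
B → match
C → no match — must start with `0`
D → no match

B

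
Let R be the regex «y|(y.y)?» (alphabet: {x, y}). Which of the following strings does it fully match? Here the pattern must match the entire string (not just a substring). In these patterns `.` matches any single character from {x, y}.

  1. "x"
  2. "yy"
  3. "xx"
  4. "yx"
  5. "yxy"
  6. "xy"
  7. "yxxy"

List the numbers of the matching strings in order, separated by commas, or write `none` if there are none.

5

1 → no match
2 → no match
3 → no match
4 → no match
5 → match
6 → no match
7 → no match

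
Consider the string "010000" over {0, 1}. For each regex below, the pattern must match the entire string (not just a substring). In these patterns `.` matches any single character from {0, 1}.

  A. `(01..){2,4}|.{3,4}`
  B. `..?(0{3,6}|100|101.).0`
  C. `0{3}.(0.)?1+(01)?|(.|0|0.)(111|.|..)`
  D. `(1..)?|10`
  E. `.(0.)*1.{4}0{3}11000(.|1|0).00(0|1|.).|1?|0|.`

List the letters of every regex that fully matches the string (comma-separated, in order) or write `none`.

A → no match
B → match
C → no match
D → no match
E → no match

B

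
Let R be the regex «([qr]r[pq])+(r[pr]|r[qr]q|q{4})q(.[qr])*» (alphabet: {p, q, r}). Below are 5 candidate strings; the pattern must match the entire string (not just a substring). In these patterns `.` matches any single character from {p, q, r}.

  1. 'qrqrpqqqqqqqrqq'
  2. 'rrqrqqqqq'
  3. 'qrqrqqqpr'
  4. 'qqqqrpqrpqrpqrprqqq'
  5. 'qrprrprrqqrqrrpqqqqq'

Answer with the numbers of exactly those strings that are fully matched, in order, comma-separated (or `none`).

1 → no match
2 → match
3 → match
4 → no match
5 → match

2, 3, 5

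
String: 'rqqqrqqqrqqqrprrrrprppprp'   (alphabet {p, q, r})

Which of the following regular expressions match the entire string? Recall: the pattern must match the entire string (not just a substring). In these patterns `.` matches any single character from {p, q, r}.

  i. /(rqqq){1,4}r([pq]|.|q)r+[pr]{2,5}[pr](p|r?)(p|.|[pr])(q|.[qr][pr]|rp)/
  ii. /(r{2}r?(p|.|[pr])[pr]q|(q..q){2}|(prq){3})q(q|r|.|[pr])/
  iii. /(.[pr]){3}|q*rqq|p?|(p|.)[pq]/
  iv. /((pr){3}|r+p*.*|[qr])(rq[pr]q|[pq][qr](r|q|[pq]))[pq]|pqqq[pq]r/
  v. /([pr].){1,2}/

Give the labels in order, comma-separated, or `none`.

i

i → match
ii → no match
iii → no match
iv → no match
v → no match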